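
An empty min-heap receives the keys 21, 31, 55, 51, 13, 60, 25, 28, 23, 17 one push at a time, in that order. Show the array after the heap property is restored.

Insert 21:
  append 21 at index 0 → [21] (no swap needed)
Insert 31:
  append 31 at index 1 → [21, 31] (no swap needed)
Insert 55:
  append 55 at index 2 → [21, 31, 55] (no swap needed)
Insert 51:
  append 51 at index 3 → [21, 31, 55, 51] (no swap needed)
Insert 13:
  append 13 at index 4 → [21, 31, 55, 51, 13]
  13 < parent 31 at index 1, swap → [21, 13, 55, 51, 31]
  13 < parent 21 at index 0, swap → [13, 21, 55, 51, 31]
Insert 60:
  append 60 at index 5 → [13, 21, 55, 51, 31, 60] (no swap needed)
Insert 25:
  append 25 at index 6 → [13, 21, 55, 51, 31, 60, 25]
  25 < parent 55 at index 2, swap → [13, 21, 25, 51, 31, 60, 55]
Insert 28:
  append 28 at index 7 → [13, 21, 25, 51, 31, 60, 55, 28]
  28 < parent 51 at index 3, swap → [13, 21, 25, 28, 31, 60, 55, 51]
Insert 23:
  append 23 at index 8 → [13, 21, 25, 28, 31, 60, 55, 51, 23]
  23 < parent 28 at index 3, swap → [13, 21, 25, 23, 31, 60, 55, 51, 28]
Insert 17:
  append 17 at index 9 → [13, 21, 25, 23, 31, 60, 55, 51, 28, 17]
  17 < parent 31 at index 4, swap → [13, 21, 25, 23, 17, 60, 55, 51, 28, 31]
  17 < parent 21 at index 1, swap → [13, 17, 25, 23, 21, 60, 55, 51, 28, 31]

[13, 17, 25, 23, 21, 60, 55, 51, 28, 31]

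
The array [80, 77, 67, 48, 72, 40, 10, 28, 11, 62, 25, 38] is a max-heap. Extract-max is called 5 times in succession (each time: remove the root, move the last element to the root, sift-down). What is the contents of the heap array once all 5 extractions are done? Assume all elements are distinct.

[48, 38, 40, 28, 11, 25, 10]

extract-max #1 returns 80:
  remove root 80; move last element 38 to root → [38, 77, 67, 48, 72, 40, 10, 28, 11, 62, 25]
  38 vs larger child 77 at index 1, swap → [77, 38, 67, 48, 72, 40, 10, 28, 11, 62, 25]
  38 vs larger child 72 at index 4, swap → [77, 72, 67, 48, 38, 40, 10, 28, 11, 62, 25]
  38 vs larger child 62 at index 9, swap → [77, 72, 67, 48, 62, 40, 10, 28, 11, 38, 25]
extract-max #2 returns 77:
  remove root 77; move last element 25 to root → [25, 72, 67, 48, 62, 40, 10, 28, 11, 38]
  25 vs larger child 72 at index 1, swap → [72, 25, 67, 48, 62, 40, 10, 28, 11, 38]
  25 vs larger child 62 at index 4, swap → [72, 62, 67, 48, 25, 40, 10, 28, 11, 38]
  25 vs only child 38 at index 9, swap → [72, 62, 67, 48, 38, 40, 10, 28, 11, 25]
extract-max #3 returns 72:
  remove root 72; move last element 25 to root → [25, 62, 67, 48, 38, 40, 10, 28, 11]
  25 vs larger child 67 at index 2, swap → [67, 62, 25, 48, 38, 40, 10, 28, 11]
  25 vs larger child 40 at index 5, swap → [67, 62, 40, 48, 38, 25, 10, 28, 11]
extract-max #4 returns 67:
  remove root 67; move last element 11 to root → [11, 62, 40, 48, 38, 25, 10, 28]
  11 vs larger child 62 at index 1, swap → [62, 11, 40, 48, 38, 25, 10, 28]
  11 vs larger child 48 at index 3, swap → [62, 48, 40, 11, 38, 25, 10, 28]
  11 vs only child 28 at index 7, swap → [62, 48, 40, 28, 38, 25, 10, 11]
extract-max #5 returns 62:
  remove root 62; move last element 11 to root → [11, 48, 40, 28, 38, 25, 10]
  11 vs larger child 48 at index 1, swap → [48, 11, 40, 28, 38, 25, 10]
  11 vs larger child 38 at index 4, swap → [48, 38, 40, 28, 11, 25, 10]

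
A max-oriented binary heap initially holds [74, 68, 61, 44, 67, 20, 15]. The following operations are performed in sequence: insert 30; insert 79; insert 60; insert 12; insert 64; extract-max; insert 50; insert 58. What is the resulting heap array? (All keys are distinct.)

[74, 68, 64, 44, 67, 61, 15, 30, 20, 60, 12, 50, 58]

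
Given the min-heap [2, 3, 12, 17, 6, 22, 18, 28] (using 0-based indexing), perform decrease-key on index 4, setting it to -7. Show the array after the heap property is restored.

[-7, 2, 12, 17, 3, 22, 18, 28]

set index 4 from 6 to -7 → [2, 3, 12, 17, -7, 22, 18, 28]
-7 < parent 3 at index 1, swap → [2, -7, 12, 17, 3, 22, 18, 28]
-7 < parent 2 at index 0, swap → [-7, 2, 12, 17, 3, 22, 18, 28]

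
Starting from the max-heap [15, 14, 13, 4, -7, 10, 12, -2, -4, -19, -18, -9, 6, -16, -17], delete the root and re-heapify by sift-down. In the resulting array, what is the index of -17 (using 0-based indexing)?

7

remove root 15; move last element -17 to root → [-17, 14, 13, 4, -7, 10, 12, -2, -4, -19, -18, -9, 6, -16]
-17 vs larger child 14 at index 1, swap → [14, -17, 13, 4, -7, 10, 12, -2, -4, -19, -18, -9, 6, -16]
-17 vs larger child 4 at index 3, swap → [14, 4, 13, -17, -7, 10, 12, -2, -4, -19, -18, -9, 6, -16]
-17 vs larger child -2 at index 7, swap → [14, 4, 13, -2, -7, 10, 12, -17, -4, -19, -18, -9, 6, -16]
resulting array: [14, 4, 13, -2, -7, 10, 12, -17, -4, -19, -18, -9, 6, -16]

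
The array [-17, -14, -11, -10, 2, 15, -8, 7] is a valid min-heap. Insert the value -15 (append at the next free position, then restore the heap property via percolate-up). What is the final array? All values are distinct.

append -15 at index 8 → [-17, -14, -11, -10, 2, 15, -8, 7, -15]
-15 < parent -10 at index 3, swap → [-17, -14, -11, -15, 2, 15, -8, 7, -10]
-15 < parent -14 at index 1, swap → [-17, -15, -11, -14, 2, 15, -8, 7, -10]

[-17, -15, -11, -14, 2, 15, -8, 7, -10]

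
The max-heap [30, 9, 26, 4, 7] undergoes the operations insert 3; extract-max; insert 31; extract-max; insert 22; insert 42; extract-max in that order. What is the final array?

insert 3:
  append 3 at index 5 → [30, 9, 26, 4, 7, 3] (no swap needed)
extract-max → returns 30:
  remove root 30; move last element 3 to root → [3, 9, 26, 4, 7]
  3 vs larger child 26 at index 2, swap → [26, 9, 3, 4, 7]
insert 31:
  append 31 at index 5 → [26, 9, 3, 4, 7, 31]
  31 > parent 3 at index 2, swap → [26, 9, 31, 4, 7, 3]
  31 > parent 26 at index 0, swap → [31, 9, 26, 4, 7, 3]
extract-max → returns 31:
  remove root 31; move last element 3 to root → [3, 9, 26, 4, 7]
  3 vs larger child 26 at index 2, swap → [26, 9, 3, 4, 7]
insert 22:
  append 22 at index 5 → [26, 9, 3, 4, 7, 22]
  22 > parent 3 at index 2, swap → [26, 9, 22, 4, 7, 3]
insert 42:
  append 42 at index 6 → [26, 9, 22, 4, 7, 3, 42]
  42 > parent 22 at index 2, swap → [26, 9, 42, 4, 7, 3, 22]
  42 > parent 26 at index 0, swap → [42, 9, 26, 4, 7, 3, 22]
extract-max → returns 42:
  remove root 42; move last element 22 to root → [22, 9, 26, 4, 7, 3]
  22 vs larger child 26 at index 2, swap → [26, 9, 22, 4, 7, 3]

[26, 9, 22, 4, 7, 3]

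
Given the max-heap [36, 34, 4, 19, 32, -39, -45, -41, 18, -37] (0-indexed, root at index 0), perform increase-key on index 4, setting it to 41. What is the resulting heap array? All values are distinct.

[41, 36, 4, 19, 34, -39, -45, -41, 18, -37]

set index 4 from 32 to 41 → [36, 34, 4, 19, 41, -39, -45, -41, 18, -37]
41 > parent 34 at index 1, swap → [36, 41, 4, 19, 34, -39, -45, -41, 18, -37]
41 > parent 36 at index 0, swap → [41, 36, 4, 19, 34, -39, -45, -41, 18, -37]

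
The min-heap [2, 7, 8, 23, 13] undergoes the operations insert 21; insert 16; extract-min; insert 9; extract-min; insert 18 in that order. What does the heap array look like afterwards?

[8, 13, 9, 23, 16, 21, 18]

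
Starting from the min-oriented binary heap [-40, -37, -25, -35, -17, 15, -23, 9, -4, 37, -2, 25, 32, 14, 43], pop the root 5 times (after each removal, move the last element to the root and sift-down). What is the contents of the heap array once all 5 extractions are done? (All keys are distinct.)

extract-min #1 returns -40:
  remove root -40; move last element 43 to root → [43, -37, -25, -35, -17, 15, -23, 9, -4, 37, -2, 25, 32, 14]
  43 vs smaller child -37 at index 1, swap → [-37, 43, -25, -35, -17, 15, -23, 9, -4, 37, -2, 25, 32, 14]
  43 vs smaller child -35 at index 3, swap → [-37, -35, -25, 43, -17, 15, -23, 9, -4, 37, -2, 25, 32, 14]
  43 vs smaller child -4 at index 8, swap → [-37, -35, -25, -4, -17, 15, -23, 9, 43, 37, -2, 25, 32, 14]
extract-min #2 returns -37:
  remove root -37; move last element 14 to root → [14, -35, -25, -4, -17, 15, -23, 9, 43, 37, -2, 25, 32]
  14 vs smaller child -35 at index 1, swap → [-35, 14, -25, -4, -17, 15, -23, 9, 43, 37, -2, 25, 32]
  14 vs smaller child -17 at index 4, swap → [-35, -17, -25, -4, 14, 15, -23, 9, 43, 37, -2, 25, 32]
  14 vs smaller child -2 at index 10, swap → [-35, -17, -25, -4, -2, 15, -23, 9, 43, 37, 14, 25, 32]
extract-min #3 returns -35:
  remove root -35; move last element 32 to root → [32, -17, -25, -4, -2, 15, -23, 9, 43, 37, 14, 25]
  32 vs smaller child -25 at index 2, swap → [-25, -17, 32, -4, -2, 15, -23, 9, 43, 37, 14, 25]
  32 vs smaller child -23 at index 6, swap → [-25, -17, -23, -4, -2, 15, 32, 9, 43, 37, 14, 25]
extract-min #4 returns -25:
  remove root -25; move last element 25 to root → [25, -17, -23, -4, -2, 15, 32, 9, 43, 37, 14]
  25 vs smaller child -23 at index 2, swap → [-23, -17, 25, -4, -2, 15, 32, 9, 43, 37, 14]
  25 vs smaller child 15 at index 5, swap → [-23, -17, 15, -4, -2, 25, 32, 9, 43, 37, 14]
extract-min #5 returns -23:
  remove root -23; move last element 14 to root → [14, -17, 15, -4, -2, 25, 32, 9, 43, 37]
  14 vs smaller child -17 at index 1, swap → [-17, 14, 15, -4, -2, 25, 32, 9, 43, 37]
  14 vs smaller child -4 at index 3, swap → [-17, -4, 15, 14, -2, 25, 32, 9, 43, 37]
  14 vs smaller child 9 at index 7, swap → [-17, -4, 15, 9, -2, 25, 32, 14, 43, 37]

[-17, -4, 15, 9, -2, 25, 32, 14, 43, 37]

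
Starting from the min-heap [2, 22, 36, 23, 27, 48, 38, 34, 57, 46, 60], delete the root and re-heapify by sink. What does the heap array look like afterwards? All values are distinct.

[22, 23, 36, 34, 27, 48, 38, 60, 57, 46]

remove root 2; move last element 60 to root → [60, 22, 36, 23, 27, 48, 38, 34, 57, 46]
60 vs smaller child 22 at index 1, swap → [22, 60, 36, 23, 27, 48, 38, 34, 57, 46]
60 vs smaller child 23 at index 3, swap → [22, 23, 36, 60, 27, 48, 38, 34, 57, 46]
60 vs smaller child 34 at index 7, swap → [22, 23, 36, 34, 27, 48, 38, 60, 57, 46]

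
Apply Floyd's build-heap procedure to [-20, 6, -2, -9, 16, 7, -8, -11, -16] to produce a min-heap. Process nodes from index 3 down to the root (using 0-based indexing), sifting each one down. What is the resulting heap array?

[-20, -16, -8, -11, 16, 7, -2, 6, -9]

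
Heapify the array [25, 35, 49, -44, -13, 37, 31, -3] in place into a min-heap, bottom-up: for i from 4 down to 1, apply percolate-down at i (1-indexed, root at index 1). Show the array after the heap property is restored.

sift down from index 4: already satisfies heap property
sift down from index 3:
  49 vs smaller child 31 at index 7, swap → [25, 35, 31, -44, -13, 37, 49, -3]
sift down from index 2:
  35 vs smaller child -44 at index 4, swap → [25, -44, 31, 35, -13, 37, 49, -3]
  35 vs only child -3 at index 8, swap → [25, -44, 31, -3, -13, 37, 49, 35]
sift down from index 1:
  25 vs smaller child -44 at index 2, swap → [-44, 25, 31, -3, -13, 37, 49, 35]
  25 vs smaller child -13 at index 5, swap → [-44, -13, 31, -3, 25, 37, 49, 35]

[-44, -13, 31, -3, 25, 37, 49, 35]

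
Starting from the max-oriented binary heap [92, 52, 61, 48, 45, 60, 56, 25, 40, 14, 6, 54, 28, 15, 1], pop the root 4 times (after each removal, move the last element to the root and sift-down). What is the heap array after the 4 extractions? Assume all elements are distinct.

[54, 52, 28, 48, 45, 1, 15, 25, 40, 14, 6]

extract-max #1 returns 92:
  remove root 92; move last element 1 to root → [1, 52, 61, 48, 45, 60, 56, 25, 40, 14, 6, 54, 28, 15]
  1 vs larger child 61 at index 2, swap → [61, 52, 1, 48, 45, 60, 56, 25, 40, 14, 6, 54, 28, 15]
  1 vs larger child 60 at index 5, swap → [61, 52, 60, 48, 45, 1, 56, 25, 40, 14, 6, 54, 28, 15]
  1 vs larger child 54 at index 11, swap → [61, 52, 60, 48, 45, 54, 56, 25, 40, 14, 6, 1, 28, 15]
extract-max #2 returns 61:
  remove root 61; move last element 15 to root → [15, 52, 60, 48, 45, 54, 56, 25, 40, 14, 6, 1, 28]
  15 vs larger child 60 at index 2, swap → [60, 52, 15, 48, 45, 54, 56, 25, 40, 14, 6, 1, 28]
  15 vs larger child 56 at index 6, swap → [60, 52, 56, 48, 45, 54, 15, 25, 40, 14, 6, 1, 28]
extract-max #3 returns 60:
  remove root 60; move last element 28 to root → [28, 52, 56, 48, 45, 54, 15, 25, 40, 14, 6, 1]
  28 vs larger child 56 at index 2, swap → [56, 52, 28, 48, 45, 54, 15, 25, 40, 14, 6, 1]
  28 vs larger child 54 at index 5, swap → [56, 52, 54, 48, 45, 28, 15, 25, 40, 14, 6, 1]
extract-max #4 returns 56:
  remove root 56; move last element 1 to root → [1, 52, 54, 48, 45, 28, 15, 25, 40, 14, 6]
  1 vs larger child 54 at index 2, swap → [54, 52, 1, 48, 45, 28, 15, 25, 40, 14, 6]
  1 vs larger child 28 at index 5, swap → [54, 52, 28, 48, 45, 1, 15, 25, 40, 14, 6]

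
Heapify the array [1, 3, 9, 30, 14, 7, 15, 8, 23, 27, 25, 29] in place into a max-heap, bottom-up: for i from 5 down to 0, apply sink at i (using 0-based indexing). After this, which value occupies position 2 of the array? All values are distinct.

sift down from index 5:
  7 vs only child 29 at index 11, swap → [1, 3, 9, 30, 14, 29, 15, 8, 23, 27, 25, 7]
sift down from index 4:
  14 vs larger child 27 at index 9, swap → [1, 3, 9, 30, 27, 29, 15, 8, 23, 14, 25, 7]
sift down from index 3: already satisfies heap property
sift down from index 2:
  9 vs larger child 29 at index 5, swap → [1, 3, 29, 30, 27, 9, 15, 8, 23, 14, 25, 7]
sift down from index 1:
  3 vs larger child 30 at index 3, swap → [1, 30, 29, 3, 27, 9, 15, 8, 23, 14, 25, 7]
  3 vs larger child 23 at index 8, swap → [1, 30, 29, 23, 27, 9, 15, 8, 3, 14, 25, 7]
sift down from index 0:
  1 vs larger child 30 at index 1, swap → [30, 1, 29, 23, 27, 9, 15, 8, 3, 14, 25, 7]
  1 vs larger child 27 at index 4, swap → [30, 27, 29, 23, 1, 9, 15, 8, 3, 14, 25, 7]
  1 vs larger child 25 at index 10, swap → [30, 27, 29, 23, 25, 9, 15, 8, 3, 14, 1, 7]
resulting array: [30, 27, 29, 23, 25, 9, 15, 8, 3, 14, 1, 7]

29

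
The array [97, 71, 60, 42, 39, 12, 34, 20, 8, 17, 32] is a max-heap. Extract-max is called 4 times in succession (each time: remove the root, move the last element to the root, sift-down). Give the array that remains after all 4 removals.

extract-max #1 returns 97:
  remove root 97; move last element 32 to root → [32, 71, 60, 42, 39, 12, 34, 20, 8, 17]
  32 vs larger child 71 at index 1, swap → [71, 32, 60, 42, 39, 12, 34, 20, 8, 17]
  32 vs larger child 42 at index 3, swap → [71, 42, 60, 32, 39, 12, 34, 20, 8, 17]
extract-max #2 returns 71:
  remove root 71; move last element 17 to root → [17, 42, 60, 32, 39, 12, 34, 20, 8]
  17 vs larger child 60 at index 2, swap → [60, 42, 17, 32, 39, 12, 34, 20, 8]
  17 vs larger child 34 at index 6, swap → [60, 42, 34, 32, 39, 12, 17, 20, 8]
extract-max #3 returns 60:
  remove root 60; move last element 8 to root → [8, 42, 34, 32, 39, 12, 17, 20]
  8 vs larger child 42 at index 1, swap → [42, 8, 34, 32, 39, 12, 17, 20]
  8 vs larger child 39 at index 4, swap → [42, 39, 34, 32, 8, 12, 17, 20]
extract-max #4 returns 42:
  remove root 42; move last element 20 to root → [20, 39, 34, 32, 8, 12, 17]
  20 vs larger child 39 at index 1, swap → [39, 20, 34, 32, 8, 12, 17]
  20 vs larger child 32 at index 3, swap → [39, 32, 34, 20, 8, 12, 17]

[39, 32, 34, 20, 8, 12, 17]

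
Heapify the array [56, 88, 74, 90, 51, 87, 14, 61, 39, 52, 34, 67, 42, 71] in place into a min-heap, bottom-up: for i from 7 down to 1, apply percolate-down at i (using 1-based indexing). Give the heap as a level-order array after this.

[14, 34, 42, 39, 51, 56, 71, 61, 90, 52, 88, 67, 87, 74]

sift down from index 7: already satisfies heap property
sift down from index 6:
  87 vs smaller child 42 at index 13, swap → [56, 88, 74, 90, 51, 42, 14, 61, 39, 52, 34, 67, 87, 71]
sift down from index 5:
  51 vs smaller child 34 at index 11, swap → [56, 88, 74, 90, 34, 42, 14, 61, 39, 52, 51, 67, 87, 71]
sift down from index 4:
  90 vs smaller child 39 at index 9, swap → [56, 88, 74, 39, 34, 42, 14, 61, 90, 52, 51, 67, 87, 71]
sift down from index 3:
  74 vs smaller child 14 at index 7, swap → [56, 88, 14, 39, 34, 42, 74, 61, 90, 52, 51, 67, 87, 71]
  74 vs only child 71 at index 14, swap → [56, 88, 14, 39, 34, 42, 71, 61, 90, 52, 51, 67, 87, 74]
sift down from index 2:
  88 vs smaller child 34 at index 5, swap → [56, 34, 14, 39, 88, 42, 71, 61, 90, 52, 51, 67, 87, 74]
  88 vs smaller child 51 at index 11, swap → [56, 34, 14, 39, 51, 42, 71, 61, 90, 52, 88, 67, 87, 74]
sift down from index 1:
  56 vs smaller child 14 at index 3, swap → [14, 34, 56, 39, 51, 42, 71, 61, 90, 52, 88, 67, 87, 74]
  56 vs smaller child 42 at index 6, swap → [14, 34, 42, 39, 51, 56, 71, 61, 90, 52, 88, 67, 87, 74]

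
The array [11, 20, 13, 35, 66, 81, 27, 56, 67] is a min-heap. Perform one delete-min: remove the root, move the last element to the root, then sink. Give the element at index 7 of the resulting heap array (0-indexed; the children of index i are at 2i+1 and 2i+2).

56

remove root 11; move last element 67 to root → [67, 20, 13, 35, 66, 81, 27, 56]
67 vs smaller child 13 at index 2, swap → [13, 20, 67, 35, 66, 81, 27, 56]
67 vs smaller child 27 at index 6, swap → [13, 20, 27, 35, 66, 81, 67, 56]
resulting array: [13, 20, 27, 35, 66, 81, 67, 56]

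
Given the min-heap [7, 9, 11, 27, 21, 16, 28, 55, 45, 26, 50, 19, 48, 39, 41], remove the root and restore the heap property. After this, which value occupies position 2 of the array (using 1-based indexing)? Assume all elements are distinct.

21

remove root 7; move last element 41 to root → [41, 9, 11, 27, 21, 16, 28, 55, 45, 26, 50, 19, 48, 39]
41 vs smaller child 9 at index 2, swap → [9, 41, 11, 27, 21, 16, 28, 55, 45, 26, 50, 19, 48, 39]
41 vs smaller child 21 at index 5, swap → [9, 21, 11, 27, 41, 16, 28, 55, 45, 26, 50, 19, 48, 39]
41 vs smaller child 26 at index 10, swap → [9, 21, 11, 27, 26, 16, 28, 55, 45, 41, 50, 19, 48, 39]
resulting array: [9, 21, 11, 27, 26, 16, 28, 55, 45, 41, 50, 19, 48, 39]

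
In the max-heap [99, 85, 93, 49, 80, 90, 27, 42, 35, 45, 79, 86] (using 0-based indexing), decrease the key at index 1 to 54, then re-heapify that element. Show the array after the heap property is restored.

[99, 80, 93, 49, 79, 90, 27, 42, 35, 45, 54, 86]

set index 1 from 85 to 54 → [99, 54, 93, 49, 80, 90, 27, 42, 35, 45, 79, 86]
54 vs larger child 80 at index 4, swap → [99, 80, 93, 49, 54, 90, 27, 42, 35, 45, 79, 86]
54 vs larger child 79 at index 10, swap → [99, 80, 93, 49, 79, 90, 27, 42, 35, 45, 54, 86]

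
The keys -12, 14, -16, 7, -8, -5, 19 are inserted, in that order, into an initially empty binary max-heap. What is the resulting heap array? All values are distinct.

[19, 7, 14, -12, -8, -16, -5]

Insert -12:
  append -12 at index 0 → [-12] (no swap needed)
Insert 14:
  append 14 at index 1 → [-12, 14]
  14 > parent -12 at index 0, swap → [14, -12]
Insert -16:
  append -16 at index 2 → [14, -12, -16] (no swap needed)
Insert 7:
  append 7 at index 3 → [14, -12, -16, 7]
  7 > parent -12 at index 1, swap → [14, 7, -16, -12]
Insert -8:
  append -8 at index 4 → [14, 7, -16, -12, -8] (no swap needed)
Insert -5:
  append -5 at index 5 → [14, 7, -16, -12, -8, -5]
  -5 > parent -16 at index 2, swap → [14, 7, -5, -12, -8, -16]
Insert 19:
  append 19 at index 6 → [14, 7, -5, -12, -8, -16, 19]
  19 > parent -5 at index 2, swap → [14, 7, 19, -12, -8, -16, -5]
  19 > parent 14 at index 0, swap → [19, 7, 14, -12, -8, -16, -5]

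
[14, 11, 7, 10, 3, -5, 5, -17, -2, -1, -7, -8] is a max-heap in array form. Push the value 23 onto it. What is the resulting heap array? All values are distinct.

[23, 11, 14, 10, 3, 7, 5, -17, -2, -1, -7, -8, -5]

append 23 at index 12 → [14, 11, 7, 10, 3, -5, 5, -17, -2, -1, -7, -8, 23]
23 > parent -5 at index 5, swap → [14, 11, 7, 10, 3, 23, 5, -17, -2, -1, -7, -8, -5]
23 > parent 7 at index 2, swap → [14, 11, 23, 10, 3, 7, 5, -17, -2, -1, -7, -8, -5]
23 > parent 14 at index 0, swap → [23, 11, 14, 10, 3, 7, 5, -17, -2, -1, -7, -8, -5]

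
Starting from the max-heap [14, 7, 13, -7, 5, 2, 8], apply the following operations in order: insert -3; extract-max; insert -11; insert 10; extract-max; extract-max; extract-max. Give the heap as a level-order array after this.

insert -3:
  append -3 at index 7 → [14, 7, 13, -7, 5, 2, 8, -3]
  -3 > parent -7 at index 3, swap → [14, 7, 13, -3, 5, 2, 8, -7]
extract-max → returns 14:
  remove root 14; move last element -7 to root → [-7, 7, 13, -3, 5, 2, 8]
  -7 vs larger child 13 at index 2, swap → [13, 7, -7, -3, 5, 2, 8]
  -7 vs larger child 8 at index 6, swap → [13, 7, 8, -3, 5, 2, -7]
insert -11:
  append -11 at index 7 → [13, 7, 8, -3, 5, 2, -7, -11] (no swap needed)
insert 10:
  append 10 at index 8 → [13, 7, 8, -3, 5, 2, -7, -11, 10]
  10 > parent -3 at index 3, swap → [13, 7, 8, 10, 5, 2, -7, -11, -3]
  10 > parent 7 at index 1, swap → [13, 10, 8, 7, 5, 2, -7, -11, -3]
extract-max → returns 13:
  remove root 13; move last element -3 to root → [-3, 10, 8, 7, 5, 2, -7, -11]
  -3 vs larger child 10 at index 1, swap → [10, -3, 8, 7, 5, 2, -7, -11]
  -3 vs larger child 7 at index 3, swap → [10, 7, 8, -3, 5, 2, -7, -11]
extract-max → returns 10:
  remove root 10; move last element -11 to root → [-11, 7, 8, -3, 5, 2, -7]
  -11 vs larger child 8 at index 2, swap → [8, 7, -11, -3, 5, 2, -7]
  -11 vs larger child 2 at index 5, swap → [8, 7, 2, -3, 5, -11, -7]
extract-max → returns 8:
  remove root 8; move last element -7 to root → [-7, 7, 2, -3, 5, -11]
  -7 vs larger child 7 at index 1, swap → [7, -7, 2, -3, 5, -11]
  -7 vs larger child 5 at index 4, swap → [7, 5, 2, -3, -7, -11]

[7, 5, 2, -3, -7, -11]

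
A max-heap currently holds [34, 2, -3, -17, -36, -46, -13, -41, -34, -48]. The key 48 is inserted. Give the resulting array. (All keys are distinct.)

append 48 at index 10 → [34, 2, -3, -17, -36, -46, -13, -41, -34, -48, 48]
48 > parent -36 at index 4, swap → [34, 2, -3, -17, 48, -46, -13, -41, -34, -48, -36]
48 > parent 2 at index 1, swap → [34, 48, -3, -17, 2, -46, -13, -41, -34, -48, -36]
48 > parent 34 at index 0, swap → [48, 34, -3, -17, 2, -46, -13, -41, -34, -48, -36]

[48, 34, -3, -17, 2, -46, -13, -41, -34, -48, -36]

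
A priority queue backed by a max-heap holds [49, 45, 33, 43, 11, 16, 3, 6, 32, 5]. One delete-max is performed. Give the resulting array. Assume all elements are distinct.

[45, 43, 33, 32, 11, 16, 3, 6, 5]

remove root 49; move last element 5 to root → [5, 45, 33, 43, 11, 16, 3, 6, 32]
5 vs larger child 45 at index 1, swap → [45, 5, 33, 43, 11, 16, 3, 6, 32]
5 vs larger child 43 at index 3, swap → [45, 43, 33, 5, 11, 16, 3, 6, 32]
5 vs larger child 32 at index 8, swap → [45, 43, 33, 32, 11, 16, 3, 6, 5]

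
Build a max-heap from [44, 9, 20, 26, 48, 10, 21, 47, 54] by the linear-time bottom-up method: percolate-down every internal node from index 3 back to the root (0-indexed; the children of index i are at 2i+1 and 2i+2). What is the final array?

sift down from index 3:
  26 vs larger child 54 at index 8, swap → [44, 9, 20, 54, 48, 10, 21, 47, 26]
sift down from index 2:
  20 vs larger child 21 at index 6, swap → [44, 9, 21, 54, 48, 10, 20, 47, 26]
sift down from index 1:
  9 vs larger child 54 at index 3, swap → [44, 54, 21, 9, 48, 10, 20, 47, 26]
  9 vs larger child 47 at index 7, swap → [44, 54, 21, 47, 48, 10, 20, 9, 26]
sift down from index 0:
  44 vs larger child 54 at index 1, swap → [54, 44, 21, 47, 48, 10, 20, 9, 26]
  44 vs larger child 48 at index 4, swap → [54, 48, 21, 47, 44, 10, 20, 9, 26]

[54, 48, 21, 47, 44, 10, 20, 9, 26]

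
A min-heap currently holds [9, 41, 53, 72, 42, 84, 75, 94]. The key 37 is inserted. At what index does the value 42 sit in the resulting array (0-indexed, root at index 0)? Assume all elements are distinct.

append 37 at index 8 → [9, 41, 53, 72, 42, 84, 75, 94, 37]
37 < parent 72 at index 3, swap → [9, 41, 53, 37, 42, 84, 75, 94, 72]
37 < parent 41 at index 1, swap → [9, 37, 53, 41, 42, 84, 75, 94, 72]
resulting array: [9, 37, 53, 41, 42, 84, 75, 94, 72]

4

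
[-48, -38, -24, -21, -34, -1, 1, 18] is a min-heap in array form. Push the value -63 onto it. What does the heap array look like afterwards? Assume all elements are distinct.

[-63, -48, -24, -38, -34, -1, 1, 18, -21]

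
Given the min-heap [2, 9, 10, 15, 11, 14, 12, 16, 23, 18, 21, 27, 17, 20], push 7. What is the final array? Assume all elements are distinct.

[2, 9, 7, 15, 11, 14, 10, 16, 23, 18, 21, 27, 17, 20, 12]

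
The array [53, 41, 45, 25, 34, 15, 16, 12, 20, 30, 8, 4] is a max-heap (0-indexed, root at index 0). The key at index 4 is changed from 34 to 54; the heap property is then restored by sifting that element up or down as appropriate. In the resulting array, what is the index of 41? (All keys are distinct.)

4

set index 4 from 34 to 54 → [53, 41, 45, 25, 54, 15, 16, 12, 20, 30, 8, 4]
54 > parent 41 at index 1, swap → [53, 54, 45, 25, 41, 15, 16, 12, 20, 30, 8, 4]
54 > parent 53 at index 0, swap → [54, 53, 45, 25, 41, 15, 16, 12, 20, 30, 8, 4]
resulting array: [54, 53, 45, 25, 41, 15, 16, 12, 20, 30, 8, 4]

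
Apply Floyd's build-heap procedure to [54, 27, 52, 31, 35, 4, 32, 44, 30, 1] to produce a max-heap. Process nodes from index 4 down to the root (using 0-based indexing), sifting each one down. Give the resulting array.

[54, 44, 52, 31, 35, 4, 32, 27, 30, 1]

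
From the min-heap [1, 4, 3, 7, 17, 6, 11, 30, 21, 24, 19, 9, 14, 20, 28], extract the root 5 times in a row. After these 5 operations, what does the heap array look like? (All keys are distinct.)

[9, 17, 11, 20, 19, 14, 28, 30, 21, 24]

extract-min #1 returns 1:
  remove root 1; move last element 28 to root → [28, 4, 3, 7, 17, 6, 11, 30, 21, 24, 19, 9, 14, 20]
  28 vs smaller child 3 at index 2, swap → [3, 4, 28, 7, 17, 6, 11, 30, 21, 24, 19, 9, 14, 20]
  28 vs smaller child 6 at index 5, swap → [3, 4, 6, 7, 17, 28, 11, 30, 21, 24, 19, 9, 14, 20]
  28 vs smaller child 9 at index 11, swap → [3, 4, 6, 7, 17, 9, 11, 30, 21, 24, 19, 28, 14, 20]
extract-min #2 returns 3:
  remove root 3; move last element 20 to root → [20, 4, 6, 7, 17, 9, 11, 30, 21, 24, 19, 28, 14]
  20 vs smaller child 4 at index 1, swap → [4, 20, 6, 7, 17, 9, 11, 30, 21, 24, 19, 28, 14]
  20 vs smaller child 7 at index 3, swap → [4, 7, 6, 20, 17, 9, 11, 30, 21, 24, 19, 28, 14]
extract-min #3 returns 4:
  remove root 4; move last element 14 to root → [14, 7, 6, 20, 17, 9, 11, 30, 21, 24, 19, 28]
  14 vs smaller child 6 at index 2, swap → [6, 7, 14, 20, 17, 9, 11, 30, 21, 24, 19, 28]
  14 vs smaller child 9 at index 5, swap → [6, 7, 9, 20, 17, 14, 11, 30, 21, 24, 19, 28]
extract-min #4 returns 6:
  remove root 6; move last element 28 to root → [28, 7, 9, 20, 17, 14, 11, 30, 21, 24, 19]
  28 vs smaller child 7 at index 1, swap → [7, 28, 9, 20, 17, 14, 11, 30, 21, 24, 19]
  28 vs smaller child 17 at index 4, swap → [7, 17, 9, 20, 28, 14, 11, 30, 21, 24, 19]
  28 vs smaller child 19 at index 10, swap → [7, 17, 9, 20, 19, 14, 11, 30, 21, 24, 28]
extract-min #5 returns 7:
  remove root 7; move last element 28 to root → [28, 17, 9, 20, 19, 14, 11, 30, 21, 24]
  28 vs smaller child 9 at index 2, swap → [9, 17, 28, 20, 19, 14, 11, 30, 21, 24]
  28 vs smaller child 11 at index 6, swap → [9, 17, 11, 20, 19, 14, 28, 30, 21, 24]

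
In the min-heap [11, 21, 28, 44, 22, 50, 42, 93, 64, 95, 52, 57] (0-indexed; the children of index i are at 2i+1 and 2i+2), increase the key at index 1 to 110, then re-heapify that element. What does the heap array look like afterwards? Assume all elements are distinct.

set index 1 from 21 to 110 → [11, 110, 28, 44, 22, 50, 42, 93, 64, 95, 52, 57]
110 vs smaller child 22 at index 4, swap → [11, 22, 28, 44, 110, 50, 42, 93, 64, 95, 52, 57]
110 vs smaller child 52 at index 10, swap → [11, 22, 28, 44, 52, 50, 42, 93, 64, 95, 110, 57]

[11, 22, 28, 44, 52, 50, 42, 93, 64, 95, 110, 57]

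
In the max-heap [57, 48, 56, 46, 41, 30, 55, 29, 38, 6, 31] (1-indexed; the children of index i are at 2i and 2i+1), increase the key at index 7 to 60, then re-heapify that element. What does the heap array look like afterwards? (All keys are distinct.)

set index 7 from 55 to 60 → [57, 48, 56, 46, 41, 30, 60, 29, 38, 6, 31]
60 > parent 56 at index 3, swap → [57, 48, 60, 46, 41, 30, 56, 29, 38, 6, 31]
60 > parent 57 at index 1, swap → [60, 48, 57, 46, 41, 30, 56, 29, 38, 6, 31]

[60, 48, 57, 46, 41, 30, 56, 29, 38, 6, 31]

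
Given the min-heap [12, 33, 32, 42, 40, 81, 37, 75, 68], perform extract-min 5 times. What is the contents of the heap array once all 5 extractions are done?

extract-min #1 returns 12:
  remove root 12; move last element 68 to root → [68, 33, 32, 42, 40, 81, 37, 75]
  68 vs smaller child 32 at index 2, swap → [32, 33, 68, 42, 40, 81, 37, 75]
  68 vs smaller child 37 at index 6, swap → [32, 33, 37, 42, 40, 81, 68, 75]
extract-min #2 returns 32:
  remove root 32; move last element 75 to root → [75, 33, 37, 42, 40, 81, 68]
  75 vs smaller child 33 at index 1, swap → [33, 75, 37, 42, 40, 81, 68]
  75 vs smaller child 40 at index 4, swap → [33, 40, 37, 42, 75, 81, 68]
extract-min #3 returns 33:
  remove root 33; move last element 68 to root → [68, 40, 37, 42, 75, 81]
  68 vs smaller child 37 at index 2, swap → [37, 40, 68, 42, 75, 81]
extract-min #4 returns 37:
  remove root 37; move last element 81 to root → [81, 40, 68, 42, 75]
  81 vs smaller child 40 at index 1, swap → [40, 81, 68, 42, 75]
  81 vs smaller child 42 at index 3, swap → [40, 42, 68, 81, 75]
extract-min #5 returns 40:
  remove root 40; move last element 75 to root → [75, 42, 68, 81]
  75 vs smaller child 42 at index 1, swap → [42, 75, 68, 81]

[42, 75, 68, 81]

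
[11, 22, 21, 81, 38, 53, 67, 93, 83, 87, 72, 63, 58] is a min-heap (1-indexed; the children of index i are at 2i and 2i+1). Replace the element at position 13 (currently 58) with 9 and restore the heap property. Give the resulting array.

[9, 22, 11, 81, 38, 21, 67, 93, 83, 87, 72, 63, 53]

set index 13 from 58 to 9 → [11, 22, 21, 81, 38, 53, 67, 93, 83, 87, 72, 63, 9]
9 < parent 53 at index 6, swap → [11, 22, 21, 81, 38, 9, 67, 93, 83, 87, 72, 63, 53]
9 < parent 21 at index 3, swap → [11, 22, 9, 81, 38, 21, 67, 93, 83, 87, 72, 63, 53]
9 < parent 11 at index 1, swap → [9, 22, 11, 81, 38, 21, 67, 93, 83, 87, 72, 63, 53]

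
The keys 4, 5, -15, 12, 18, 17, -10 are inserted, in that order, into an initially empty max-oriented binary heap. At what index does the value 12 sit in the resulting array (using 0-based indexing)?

1

Insert 4:
  append 4 at index 0 → [4] (no swap needed)
Insert 5:
  append 5 at index 1 → [4, 5]
  5 > parent 4 at index 0, swap → [5, 4]
Insert -15:
  append -15 at index 2 → [5, 4, -15] (no swap needed)
Insert 12:
  append 12 at index 3 → [5, 4, -15, 12]
  12 > parent 4 at index 1, swap → [5, 12, -15, 4]
  12 > parent 5 at index 0, swap → [12, 5, -15, 4]
Insert 18:
  append 18 at index 4 → [12, 5, -15, 4, 18]
  18 > parent 5 at index 1, swap → [12, 18, -15, 4, 5]
  18 > parent 12 at index 0, swap → [18, 12, -15, 4, 5]
Insert 17:
  append 17 at index 5 → [18, 12, -15, 4, 5, 17]
  17 > parent -15 at index 2, swap → [18, 12, 17, 4, 5, -15]
Insert -10:
  append -10 at index 6 → [18, 12, 17, 4, 5, -15, -10] (no swap needed)
resulting array: [18, 12, 17, 4, 5, -15, -10]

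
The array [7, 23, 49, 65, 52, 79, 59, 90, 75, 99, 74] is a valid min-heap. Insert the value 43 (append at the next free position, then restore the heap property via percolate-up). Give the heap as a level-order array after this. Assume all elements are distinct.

append 43 at index 11 → [7, 23, 49, 65, 52, 79, 59, 90, 75, 99, 74, 43]
43 < parent 79 at index 5, swap → [7, 23, 49, 65, 52, 43, 59, 90, 75, 99, 74, 79]
43 < parent 49 at index 2, swap → [7, 23, 43, 65, 52, 49, 59, 90, 75, 99, 74, 79]

[7, 23, 43, 65, 52, 49, 59, 90, 75, 99, 74, 79]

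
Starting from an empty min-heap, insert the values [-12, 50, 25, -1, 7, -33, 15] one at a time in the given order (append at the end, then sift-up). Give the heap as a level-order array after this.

Insert -12:
  append -12 at index 0 → [-12] (no swap needed)
Insert 50:
  append 50 at index 1 → [-12, 50] (no swap needed)
Insert 25:
  append 25 at index 2 → [-12, 50, 25] (no swap needed)
Insert -1:
  append -1 at index 3 → [-12, 50, 25, -1]
  -1 < parent 50 at index 1, swap → [-12, -1, 25, 50]
Insert 7:
  append 7 at index 4 → [-12, -1, 25, 50, 7] (no swap needed)
Insert -33:
  append -33 at index 5 → [-12, -1, 25, 50, 7, -33]
  -33 < parent 25 at index 2, swap → [-12, -1, -33, 50, 7, 25]
  -33 < parent -12 at index 0, swap → [-33, -1, -12, 50, 7, 25]
Insert 15:
  append 15 at index 6 → [-33, -1, -12, 50, 7, 25, 15] (no swap needed)

[-33, -1, -12, 50, 7, 25, 15]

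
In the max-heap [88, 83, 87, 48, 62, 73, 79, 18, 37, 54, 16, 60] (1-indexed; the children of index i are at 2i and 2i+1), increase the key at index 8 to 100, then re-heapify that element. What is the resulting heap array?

[100, 88, 87, 83, 62, 73, 79, 48, 37, 54, 16, 60]

set index 8 from 18 to 100 → [88, 83, 87, 48, 62, 73, 79, 100, 37, 54, 16, 60]
100 > parent 48 at index 4, swap → [88, 83, 87, 100, 62, 73, 79, 48, 37, 54, 16, 60]
100 > parent 83 at index 2, swap → [88, 100, 87, 83, 62, 73, 79, 48, 37, 54, 16, 60]
100 > parent 88 at index 1, swap → [100, 88, 87, 83, 62, 73, 79, 48, 37, 54, 16, 60]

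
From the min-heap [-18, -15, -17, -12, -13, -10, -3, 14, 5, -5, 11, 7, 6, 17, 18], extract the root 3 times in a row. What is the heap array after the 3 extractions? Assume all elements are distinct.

[-13, -12, -10, 5, -5, 6, -3, 14, 18, 17, 11, 7]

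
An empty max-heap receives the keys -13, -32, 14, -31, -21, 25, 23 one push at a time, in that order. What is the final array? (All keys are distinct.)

Insert -13:
  append -13 at index 0 → [-13] (no swap needed)
Insert -32:
  append -32 at index 1 → [-13, -32] (no swap needed)
Insert 14:
  append 14 at index 2 → [-13, -32, 14]
  14 > parent -13 at index 0, swap → [14, -32, -13]
Insert -31:
  append -31 at index 3 → [14, -32, -13, -31]
  -31 > parent -32 at index 1, swap → [14, -31, -13, -32]
Insert -21:
  append -21 at index 4 → [14, -31, -13, -32, -21]
  -21 > parent -31 at index 1, swap → [14, -21, -13, -32, -31]
Insert 25:
  append 25 at index 5 → [14, -21, -13, -32, -31, 25]
  25 > parent -13 at index 2, swap → [14, -21, 25, -32, -31, -13]
  25 > parent 14 at index 0, swap → [25, -21, 14, -32, -31, -13]
Insert 23:
  append 23 at index 6 → [25, -21, 14, -32, -31, -13, 23]
  23 > parent 14 at index 2, swap → [25, -21, 23, -32, -31, -13, 14]

[25, -21, 23, -32, -31, -13, 14]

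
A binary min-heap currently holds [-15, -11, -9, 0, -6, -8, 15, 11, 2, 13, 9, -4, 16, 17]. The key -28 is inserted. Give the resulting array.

[-28, -11, -15, 0, -6, -8, -9, 11, 2, 13, 9, -4, 16, 17, 15]

append -28 at index 14 → [-15, -11, -9, 0, -6, -8, 15, 11, 2, 13, 9, -4, 16, 17, -28]
-28 < parent 15 at index 6, swap → [-15, -11, -9, 0, -6, -8, -28, 11, 2, 13, 9, -4, 16, 17, 15]
-28 < parent -9 at index 2, swap → [-15, -11, -28, 0, -6, -8, -9, 11, 2, 13, 9, -4, 16, 17, 15]
-28 < parent -15 at index 0, swap → [-28, -11, -15, 0, -6, -8, -9, 11, 2, 13, 9, -4, 16, 17, 15]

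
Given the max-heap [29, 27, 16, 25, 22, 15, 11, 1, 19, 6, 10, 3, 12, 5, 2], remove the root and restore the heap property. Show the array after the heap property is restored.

[27, 25, 16, 19, 22, 15, 11, 1, 2, 6, 10, 3, 12, 5]

remove root 29; move last element 2 to root → [2, 27, 16, 25, 22, 15, 11, 1, 19, 6, 10, 3, 12, 5]
2 vs larger child 27 at index 1, swap → [27, 2, 16, 25, 22, 15, 11, 1, 19, 6, 10, 3, 12, 5]
2 vs larger child 25 at index 3, swap → [27, 25, 16, 2, 22, 15, 11, 1, 19, 6, 10, 3, 12, 5]
2 vs larger child 19 at index 8, swap → [27, 25, 16, 19, 22, 15, 11, 1, 2, 6, 10, 3, 12, 5]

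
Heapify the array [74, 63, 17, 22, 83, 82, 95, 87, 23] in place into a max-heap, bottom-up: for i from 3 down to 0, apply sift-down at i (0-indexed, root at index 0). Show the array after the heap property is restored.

[95, 87, 82, 63, 83, 74, 17, 22, 23]

sift down from index 3:
  22 vs larger child 87 at index 7, swap → [74, 63, 17, 87, 83, 82, 95, 22, 23]
sift down from index 2:
  17 vs larger child 95 at index 6, swap → [74, 63, 95, 87, 83, 82, 17, 22, 23]
sift down from index 1:
  63 vs larger child 87 at index 3, swap → [74, 87, 95, 63, 83, 82, 17, 22, 23]
sift down from index 0:
  74 vs larger child 95 at index 2, swap → [95, 87, 74, 63, 83, 82, 17, 22, 23]
  74 vs larger child 82 at index 5, swap → [95, 87, 82, 63, 83, 74, 17, 22, 23]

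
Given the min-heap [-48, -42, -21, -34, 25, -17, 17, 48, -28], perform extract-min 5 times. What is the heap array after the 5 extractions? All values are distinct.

[-17, 17, 25, 48]

extract-min #1 returns -48:
  remove root -48; move last element -28 to root → [-28, -42, -21, -34, 25, -17, 17, 48]
  -28 vs smaller child -42 at index 1, swap → [-42, -28, -21, -34, 25, -17, 17, 48]
  -28 vs smaller child -34 at index 3, swap → [-42, -34, -21, -28, 25, -17, 17, 48]
extract-min #2 returns -42:
  remove root -42; move last element 48 to root → [48, -34, -21, -28, 25, -17, 17]
  48 vs smaller child -34 at index 1, swap → [-34, 48, -21, -28, 25, -17, 17]
  48 vs smaller child -28 at index 3, swap → [-34, -28, -21, 48, 25, -17, 17]
extract-min #3 returns -34:
  remove root -34; move last element 17 to root → [17, -28, -21, 48, 25, -17]
  17 vs smaller child -28 at index 1, swap → [-28, 17, -21, 48, 25, -17]
extract-min #4 returns -28:
  remove root -28; move last element -17 to root → [-17, 17, -21, 48, 25]
  -17 vs smaller child -21 at index 2, swap → [-21, 17, -17, 48, 25]
extract-min #5 returns -21:
  remove root -21; move last element 25 to root → [25, 17, -17, 48]
  25 vs smaller child -17 at index 2, swap → [-17, 17, 25, 48]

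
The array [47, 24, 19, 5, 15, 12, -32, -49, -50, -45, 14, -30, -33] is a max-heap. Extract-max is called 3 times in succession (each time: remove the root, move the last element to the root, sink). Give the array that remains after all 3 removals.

extract-max #1 returns 47:
  remove root 47; move last element -33 to root → [-33, 24, 19, 5, 15, 12, -32, -49, -50, -45, 14, -30]
  -33 vs larger child 24 at index 1, swap → [24, -33, 19, 5, 15, 12, -32, -49, -50, -45, 14, -30]
  -33 vs larger child 15 at index 4, swap → [24, 15, 19, 5, -33, 12, -32, -49, -50, -45, 14, -30]
  -33 vs larger child 14 at index 10, swap → [24, 15, 19, 5, 14, 12, -32, -49, -50, -45, -33, -30]
extract-max #2 returns 24:
  remove root 24; move last element -30 to root → [-30, 15, 19, 5, 14, 12, -32, -49, -50, -45, -33]
  -30 vs larger child 19 at index 2, swap → [19, 15, -30, 5, 14, 12, -32, -49, -50, -45, -33]
  -30 vs larger child 12 at index 5, swap → [19, 15, 12, 5, 14, -30, -32, -49, -50, -45, -33]
extract-max #3 returns 19:
  remove root 19; move last element -33 to root → [-33, 15, 12, 5, 14, -30, -32, -49, -50, -45]
  -33 vs larger child 15 at index 1, swap → [15, -33, 12, 5, 14, -30, -32, -49, -50, -45]
  -33 vs larger child 14 at index 4, swap → [15, 14, 12, 5, -33, -30, -32, -49, -50, -45]

[15, 14, 12, 5, -33, -30, -32, -49, -50, -45]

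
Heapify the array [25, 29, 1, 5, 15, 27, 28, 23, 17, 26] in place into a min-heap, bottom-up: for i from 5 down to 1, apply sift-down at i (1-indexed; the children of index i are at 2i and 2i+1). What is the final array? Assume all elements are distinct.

sift down from index 5: already satisfies heap property
sift down from index 4: already satisfies heap property
sift down from index 3: already satisfies heap property
sift down from index 2:
  29 vs smaller child 5 at index 4, swap → [25, 5, 1, 29, 15, 27, 28, 23, 17, 26]
  29 vs smaller child 17 at index 9, swap → [25, 5, 1, 17, 15, 27, 28, 23, 29, 26]
sift down from index 1:
  25 vs smaller child 1 at index 3, swap → [1, 5, 25, 17, 15, 27, 28, 23, 29, 26]

[1, 5, 25, 17, 15, 27, 28, 23, 29, 26]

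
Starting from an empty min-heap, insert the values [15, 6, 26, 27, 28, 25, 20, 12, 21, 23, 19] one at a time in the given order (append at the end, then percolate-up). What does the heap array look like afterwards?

[6, 12, 20, 15, 19, 26, 25, 27, 21, 28, 23]

Insert 15:
  append 15 at index 0 → [15] (no swap needed)
Insert 6:
  append 6 at index 1 → [15, 6]
  6 < parent 15 at index 0, swap → [6, 15]
Insert 26:
  append 26 at index 2 → [6, 15, 26] (no swap needed)
Insert 27:
  append 27 at index 3 → [6, 15, 26, 27] (no swap needed)
Insert 28:
  append 28 at index 4 → [6, 15, 26, 27, 28] (no swap needed)
Insert 25:
  append 25 at index 5 → [6, 15, 26, 27, 28, 25]
  25 < parent 26 at index 2, swap → [6, 15, 25, 27, 28, 26]
Insert 20:
  append 20 at index 6 → [6, 15, 25, 27, 28, 26, 20]
  20 < parent 25 at index 2, swap → [6, 15, 20, 27, 28, 26, 25]
Insert 12:
  append 12 at index 7 → [6, 15, 20, 27, 28, 26, 25, 12]
  12 < parent 27 at index 3, swap → [6, 15, 20, 12, 28, 26, 25, 27]
  12 < parent 15 at index 1, swap → [6, 12, 20, 15, 28, 26, 25, 27]
Insert 21:
  append 21 at index 8 → [6, 12, 20, 15, 28, 26, 25, 27, 21] (no swap needed)
Insert 23:
  append 23 at index 9 → [6, 12, 20, 15, 28, 26, 25, 27, 21, 23]
  23 < parent 28 at index 4, swap → [6, 12, 20, 15, 23, 26, 25, 27, 21, 28]
Insert 19:
  append 19 at index 10 → [6, 12, 20, 15, 23, 26, 25, 27, 21, 28, 19]
  19 < parent 23 at index 4, swap → [6, 12, 20, 15, 19, 26, 25, 27, 21, 28, 23]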